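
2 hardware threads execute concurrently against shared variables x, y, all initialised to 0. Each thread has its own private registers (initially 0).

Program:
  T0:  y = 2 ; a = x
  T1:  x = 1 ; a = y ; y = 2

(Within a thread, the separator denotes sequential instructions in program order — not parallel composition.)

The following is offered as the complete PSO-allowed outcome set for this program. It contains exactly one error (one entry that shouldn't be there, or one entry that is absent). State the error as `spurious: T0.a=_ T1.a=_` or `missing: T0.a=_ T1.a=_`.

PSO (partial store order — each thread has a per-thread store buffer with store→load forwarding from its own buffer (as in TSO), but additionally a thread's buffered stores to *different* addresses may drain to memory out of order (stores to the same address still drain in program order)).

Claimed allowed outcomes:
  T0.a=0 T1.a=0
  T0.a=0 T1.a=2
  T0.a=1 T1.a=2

outcome vector order: (T0.a,T1.a)
PSO (4): <0 0> <0 2> <1 0> <1 2>
PSO∖claimed = {<1 0>}

missing: T0.a=1 T1.a=0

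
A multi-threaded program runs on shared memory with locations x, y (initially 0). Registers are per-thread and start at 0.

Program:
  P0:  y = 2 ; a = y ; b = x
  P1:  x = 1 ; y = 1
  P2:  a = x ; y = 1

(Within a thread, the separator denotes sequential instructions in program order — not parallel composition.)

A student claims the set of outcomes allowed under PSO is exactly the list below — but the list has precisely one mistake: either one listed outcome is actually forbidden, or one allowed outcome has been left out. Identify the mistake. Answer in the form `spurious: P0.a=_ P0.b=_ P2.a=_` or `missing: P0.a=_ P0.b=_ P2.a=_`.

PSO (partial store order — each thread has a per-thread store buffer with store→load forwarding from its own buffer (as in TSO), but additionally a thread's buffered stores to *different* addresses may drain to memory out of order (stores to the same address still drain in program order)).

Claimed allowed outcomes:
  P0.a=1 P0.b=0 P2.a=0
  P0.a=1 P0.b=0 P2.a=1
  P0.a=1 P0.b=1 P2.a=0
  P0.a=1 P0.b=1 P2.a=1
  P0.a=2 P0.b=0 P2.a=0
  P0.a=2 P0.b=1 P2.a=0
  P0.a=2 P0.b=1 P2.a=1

missing: P0.a=2 P0.b=0 P2.a=1

outcome vector order: (P0.a,P0.b,P2.a)
PSO (8): <1 0 0>; <1 0 1>; <1 1 0>; <1 1 1>; <2 0 0>; <2 0 1>; <2 1 0>; <2 1 1>
PSO∖claimed = {<2 0 1>}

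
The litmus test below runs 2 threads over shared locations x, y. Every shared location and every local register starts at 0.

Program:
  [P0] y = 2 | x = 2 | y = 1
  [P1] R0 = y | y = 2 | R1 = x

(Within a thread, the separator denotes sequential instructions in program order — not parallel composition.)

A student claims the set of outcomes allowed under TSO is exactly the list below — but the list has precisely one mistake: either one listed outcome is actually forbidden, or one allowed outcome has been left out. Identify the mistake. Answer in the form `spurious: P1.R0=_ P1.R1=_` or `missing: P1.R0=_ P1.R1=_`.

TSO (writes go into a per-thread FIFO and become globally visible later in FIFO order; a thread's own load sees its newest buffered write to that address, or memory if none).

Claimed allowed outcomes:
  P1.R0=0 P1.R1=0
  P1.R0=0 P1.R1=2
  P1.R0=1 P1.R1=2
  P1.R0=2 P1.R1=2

missing: P1.R0=2 P1.R1=0

outcome vector order: (P1.R0,P1.R1)
[TSO] allowed = {0/0; 0/2; 1/2; 2/0; 2/2}
TSO∖claimed = {2/0}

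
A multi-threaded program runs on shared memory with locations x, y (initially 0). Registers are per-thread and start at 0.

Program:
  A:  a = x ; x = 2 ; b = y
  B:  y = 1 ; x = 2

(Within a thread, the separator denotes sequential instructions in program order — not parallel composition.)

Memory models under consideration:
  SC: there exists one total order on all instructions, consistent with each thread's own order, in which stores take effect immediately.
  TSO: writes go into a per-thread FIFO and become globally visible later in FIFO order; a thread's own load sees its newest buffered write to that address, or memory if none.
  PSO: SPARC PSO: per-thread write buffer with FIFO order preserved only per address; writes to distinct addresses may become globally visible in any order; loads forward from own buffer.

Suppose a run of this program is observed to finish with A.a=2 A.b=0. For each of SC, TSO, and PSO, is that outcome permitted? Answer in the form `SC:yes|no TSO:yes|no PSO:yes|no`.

SC:no TSO:no PSO:yes

outcome vector order: (A.a,A.b)
SC: 3 outcomes — {0/0, 0/1, 2/1}
TSO: 3 outcomes — {0/0, 0/1, 2/1}
PSO: 4 outcomes — {0/0, 0/1, 2/0, 2/1}
target 2/0 ∈ {PSO}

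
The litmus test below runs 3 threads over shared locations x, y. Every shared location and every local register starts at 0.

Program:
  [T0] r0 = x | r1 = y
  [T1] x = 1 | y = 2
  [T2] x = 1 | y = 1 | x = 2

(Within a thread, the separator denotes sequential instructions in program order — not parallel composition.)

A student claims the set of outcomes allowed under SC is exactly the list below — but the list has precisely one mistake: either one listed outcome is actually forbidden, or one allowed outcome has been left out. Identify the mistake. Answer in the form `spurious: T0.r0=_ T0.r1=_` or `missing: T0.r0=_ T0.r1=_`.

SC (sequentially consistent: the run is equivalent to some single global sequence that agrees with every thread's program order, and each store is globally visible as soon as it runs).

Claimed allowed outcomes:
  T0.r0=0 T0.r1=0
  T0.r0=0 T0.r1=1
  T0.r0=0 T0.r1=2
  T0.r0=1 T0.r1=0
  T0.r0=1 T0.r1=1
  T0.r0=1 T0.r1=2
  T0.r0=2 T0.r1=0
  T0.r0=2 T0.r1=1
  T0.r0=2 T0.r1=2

outcome vector order: (T0.r0,T0.r1)
SC (8): 0/0 0/1 0/2 1/0 1/1 1/2 2/1 2/2
claimed∖SC = {2/0}

spurious: T0.r0=2 T0.r1=0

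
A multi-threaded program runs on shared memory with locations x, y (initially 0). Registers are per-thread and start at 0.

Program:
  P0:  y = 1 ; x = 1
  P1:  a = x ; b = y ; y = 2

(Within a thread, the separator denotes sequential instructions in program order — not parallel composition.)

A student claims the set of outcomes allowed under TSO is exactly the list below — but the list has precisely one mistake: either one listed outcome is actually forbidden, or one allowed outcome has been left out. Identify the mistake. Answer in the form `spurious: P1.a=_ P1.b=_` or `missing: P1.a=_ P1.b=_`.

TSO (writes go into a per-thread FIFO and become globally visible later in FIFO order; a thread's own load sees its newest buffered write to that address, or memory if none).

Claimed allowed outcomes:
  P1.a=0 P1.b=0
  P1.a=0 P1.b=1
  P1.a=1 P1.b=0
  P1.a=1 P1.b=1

outcome vector order: (P1.a,P1.b)
[TSO] allowed = {<0 0> <0 1> <1 1>}
claimed∖TSO = {<1 0>}

spurious: P1.a=1 P1.b=0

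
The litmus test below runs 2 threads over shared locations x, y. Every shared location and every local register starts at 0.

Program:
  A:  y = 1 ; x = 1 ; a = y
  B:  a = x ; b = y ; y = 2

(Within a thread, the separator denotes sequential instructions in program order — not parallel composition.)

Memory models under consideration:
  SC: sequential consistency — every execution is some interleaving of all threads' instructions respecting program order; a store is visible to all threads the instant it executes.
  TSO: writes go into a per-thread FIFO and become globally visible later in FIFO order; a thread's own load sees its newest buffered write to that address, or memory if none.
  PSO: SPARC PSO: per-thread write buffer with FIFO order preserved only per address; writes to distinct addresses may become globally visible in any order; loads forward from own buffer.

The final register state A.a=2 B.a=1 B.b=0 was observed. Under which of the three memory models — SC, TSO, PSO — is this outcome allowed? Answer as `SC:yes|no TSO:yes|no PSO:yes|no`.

SC:no TSO:no PSO:yes

outcome vector order: (A.a,B.a,B.b)
under SC → 1/0/0; 1/0/1; 1/1/1; 2/0/0; 2/0/1; 2/1/1
under TSO → 1/0/0; 1/0/1; 1/1/1; 2/0/0; 2/0/1; 2/1/1
under PSO → 1/0/0; 1/0/1; 1/1/0; 1/1/1; 2/0/0; 2/0/1; 2/1/0; 2/1/1
target 2/1/0 ∈ {PSO}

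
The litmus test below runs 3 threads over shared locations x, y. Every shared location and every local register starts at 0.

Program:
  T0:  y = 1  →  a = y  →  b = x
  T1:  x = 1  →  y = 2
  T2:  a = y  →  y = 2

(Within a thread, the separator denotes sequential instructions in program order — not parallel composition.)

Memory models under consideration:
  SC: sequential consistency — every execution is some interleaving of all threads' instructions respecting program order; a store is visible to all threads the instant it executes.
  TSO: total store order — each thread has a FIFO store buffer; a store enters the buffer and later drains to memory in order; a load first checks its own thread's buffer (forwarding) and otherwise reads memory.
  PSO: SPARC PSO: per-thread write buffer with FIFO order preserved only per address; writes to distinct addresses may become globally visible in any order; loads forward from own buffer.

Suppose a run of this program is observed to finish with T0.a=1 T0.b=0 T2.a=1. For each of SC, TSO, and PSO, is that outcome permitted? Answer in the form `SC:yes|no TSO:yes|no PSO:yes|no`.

SC:yes TSO:yes PSO:yes

outcome vector order: (T0.a,T0.b,T2.a)
[SC] allowed = {<1 0 0>; <1 0 1>; <1 0 2>; <1 1 0>; <1 1 1>; <1 1 2>; <2 0 0>; <2 0 1>; <2 1 0>; <2 1 1>; <2 1 2>}
[TSO] allowed = {<1 0 0>; <1 0 1>; <1 0 2>; <1 1 0>; <1 1 1>; <1 1 2>; <2 0 0>; <2 0 1>; <2 1 0>; <2 1 1>; <2 1 2>}
[PSO] allowed = {<1 0 0>; <1 0 1>; <1 0 2>; <1 1 0>; <1 1 1>; <1 1 2>; <2 0 0>; <2 0 1>; <2 0 2>; <2 1 0>; <2 1 1>; <2 1 2>}
target <1 0 1> ∈ {SC,TSO,PSO}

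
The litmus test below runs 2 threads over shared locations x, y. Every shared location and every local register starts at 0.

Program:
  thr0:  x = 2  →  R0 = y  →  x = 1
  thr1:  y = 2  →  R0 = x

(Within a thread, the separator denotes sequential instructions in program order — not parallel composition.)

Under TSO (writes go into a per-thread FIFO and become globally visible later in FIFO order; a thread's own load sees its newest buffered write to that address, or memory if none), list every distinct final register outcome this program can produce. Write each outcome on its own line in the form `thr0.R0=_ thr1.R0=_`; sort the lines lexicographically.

thr0.R0=0 thr1.R0=0
thr0.R0=0 thr1.R0=1
thr0.R0=0 thr1.R0=2
thr0.R0=2 thr1.R0=0
thr0.R0=2 thr1.R0=1
thr0.R0=2 thr1.R0=2

outcome vector order: (thr0.R0,thr1.R0)
|TSO outcomes| = 6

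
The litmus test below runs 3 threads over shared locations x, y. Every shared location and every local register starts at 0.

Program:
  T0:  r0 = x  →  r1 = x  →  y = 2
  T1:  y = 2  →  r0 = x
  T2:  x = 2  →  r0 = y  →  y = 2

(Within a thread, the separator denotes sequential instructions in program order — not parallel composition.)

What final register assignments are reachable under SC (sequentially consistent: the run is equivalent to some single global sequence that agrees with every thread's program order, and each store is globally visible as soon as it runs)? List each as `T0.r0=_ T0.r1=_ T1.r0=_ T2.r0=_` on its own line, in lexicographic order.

outcome vector order: (T0.r0,T0.r1,T1.r0,T2.r0)
|SC outcomes| = 9

T0.r0=0 T0.r1=0 T1.r0=0 T2.r0=2
T0.r0=0 T0.r1=0 T1.r0=2 T2.r0=0
T0.r0=0 T0.r1=0 T1.r0=2 T2.r0=2
T0.r0=0 T0.r1=2 T1.r0=0 T2.r0=2
T0.r0=0 T0.r1=2 T1.r0=2 T2.r0=0
T0.r0=0 T0.r1=2 T1.r0=2 T2.r0=2
T0.r0=2 T0.r1=2 T1.r0=0 T2.r0=2
T0.r0=2 T0.r1=2 T1.r0=2 T2.r0=0
T0.r0=2 T0.r1=2 T1.r0=2 T2.r0=2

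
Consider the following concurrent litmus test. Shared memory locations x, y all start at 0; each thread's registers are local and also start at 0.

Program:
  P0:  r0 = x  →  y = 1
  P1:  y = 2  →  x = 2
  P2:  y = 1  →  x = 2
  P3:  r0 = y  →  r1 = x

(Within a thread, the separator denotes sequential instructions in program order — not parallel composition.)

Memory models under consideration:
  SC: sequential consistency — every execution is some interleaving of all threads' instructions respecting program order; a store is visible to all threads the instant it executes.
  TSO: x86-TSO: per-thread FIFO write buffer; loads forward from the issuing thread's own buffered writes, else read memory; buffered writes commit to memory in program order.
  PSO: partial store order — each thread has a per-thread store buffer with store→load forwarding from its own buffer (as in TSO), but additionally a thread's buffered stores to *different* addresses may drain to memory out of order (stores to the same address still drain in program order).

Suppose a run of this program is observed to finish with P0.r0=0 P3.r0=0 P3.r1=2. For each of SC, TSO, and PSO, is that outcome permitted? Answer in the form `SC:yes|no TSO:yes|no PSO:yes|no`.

SC:yes TSO:yes PSO:yes

outcome vector order: (P0.r0,P3.r0,P3.r1)
SC (12): (0,0,0), (0,0,2), (0,1,0), (0,1,2), (0,2,0), (0,2,2), (2,0,0), (2,0,2), (2,1,0), (2,1,2), (2,2,0), (2,2,2)
TSO (12): (0,0,0), (0,0,2), (0,1,0), (0,1,2), (0,2,0), (0,2,2), (2,0,0), (2,0,2), (2,1,0), (2,1,2), (2,2,0), (2,2,2)
PSO (12): (0,0,0), (0,0,2), (0,1,0), (0,1,2), (0,2,0), (0,2,2), (2,0,0), (2,0,2), (2,1,0), (2,1,2), (2,2,0), (2,2,2)
target (0,0,2) ∈ {SC,TSO,PSO}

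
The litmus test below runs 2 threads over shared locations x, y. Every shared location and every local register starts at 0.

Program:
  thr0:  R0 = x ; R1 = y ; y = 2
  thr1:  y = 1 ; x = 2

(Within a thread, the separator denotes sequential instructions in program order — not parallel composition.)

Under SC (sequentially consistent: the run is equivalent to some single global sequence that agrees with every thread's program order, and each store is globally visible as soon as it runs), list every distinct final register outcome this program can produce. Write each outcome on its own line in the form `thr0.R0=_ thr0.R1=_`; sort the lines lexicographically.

outcome vector order: (thr0.R0,thr0.R1)
|SC outcomes| = 3

thr0.R0=0 thr0.R1=0
thr0.R0=0 thr0.R1=1
thr0.R0=2 thr0.R1=1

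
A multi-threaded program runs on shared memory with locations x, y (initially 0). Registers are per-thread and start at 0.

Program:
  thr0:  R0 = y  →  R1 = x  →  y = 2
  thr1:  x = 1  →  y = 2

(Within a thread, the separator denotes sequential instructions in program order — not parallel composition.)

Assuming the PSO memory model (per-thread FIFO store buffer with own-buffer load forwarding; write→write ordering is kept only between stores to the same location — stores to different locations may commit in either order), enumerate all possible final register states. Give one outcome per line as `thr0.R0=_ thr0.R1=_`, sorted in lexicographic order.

outcome vector order: (thr0.R0,thr0.R1)
|PSO outcomes| = 4

thr0.R0=0 thr0.R1=0
thr0.R0=0 thr0.R1=1
thr0.R0=2 thr0.R1=0
thr0.R0=2 thr0.R1=1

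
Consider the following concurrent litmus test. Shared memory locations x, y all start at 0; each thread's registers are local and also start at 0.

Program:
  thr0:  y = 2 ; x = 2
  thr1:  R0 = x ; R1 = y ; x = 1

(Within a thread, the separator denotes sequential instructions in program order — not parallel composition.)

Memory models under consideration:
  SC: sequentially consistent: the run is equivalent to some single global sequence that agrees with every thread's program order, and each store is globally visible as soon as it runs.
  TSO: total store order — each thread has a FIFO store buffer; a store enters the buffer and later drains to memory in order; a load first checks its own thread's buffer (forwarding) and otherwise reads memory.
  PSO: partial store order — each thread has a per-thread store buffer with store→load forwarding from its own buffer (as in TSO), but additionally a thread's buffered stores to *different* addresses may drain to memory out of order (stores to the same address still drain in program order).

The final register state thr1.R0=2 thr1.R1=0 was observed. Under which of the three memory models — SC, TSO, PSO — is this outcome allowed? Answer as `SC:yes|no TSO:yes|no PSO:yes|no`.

outcome vector order: (thr1.R0,thr1.R1)
under SC → 00; 02; 22
under TSO → 00; 02; 22
under PSO → 00; 02; 20; 22
target 20 ∈ {PSO}

SC:no TSO:no PSO:yes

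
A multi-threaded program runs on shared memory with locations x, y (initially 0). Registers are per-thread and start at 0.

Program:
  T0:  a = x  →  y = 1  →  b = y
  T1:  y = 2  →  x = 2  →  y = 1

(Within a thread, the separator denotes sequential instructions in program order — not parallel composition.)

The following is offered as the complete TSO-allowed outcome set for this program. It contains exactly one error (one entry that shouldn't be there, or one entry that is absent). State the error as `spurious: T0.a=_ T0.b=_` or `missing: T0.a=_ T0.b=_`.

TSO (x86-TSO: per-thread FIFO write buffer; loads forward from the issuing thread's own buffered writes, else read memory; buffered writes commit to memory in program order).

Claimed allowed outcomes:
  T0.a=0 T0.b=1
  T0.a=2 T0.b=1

outcome vector order: (T0.a,T0.b)
TSO (3): 0/1, 0/2, 2/1
TSO∖claimed = {0/2}

missing: T0.a=0 T0.b=2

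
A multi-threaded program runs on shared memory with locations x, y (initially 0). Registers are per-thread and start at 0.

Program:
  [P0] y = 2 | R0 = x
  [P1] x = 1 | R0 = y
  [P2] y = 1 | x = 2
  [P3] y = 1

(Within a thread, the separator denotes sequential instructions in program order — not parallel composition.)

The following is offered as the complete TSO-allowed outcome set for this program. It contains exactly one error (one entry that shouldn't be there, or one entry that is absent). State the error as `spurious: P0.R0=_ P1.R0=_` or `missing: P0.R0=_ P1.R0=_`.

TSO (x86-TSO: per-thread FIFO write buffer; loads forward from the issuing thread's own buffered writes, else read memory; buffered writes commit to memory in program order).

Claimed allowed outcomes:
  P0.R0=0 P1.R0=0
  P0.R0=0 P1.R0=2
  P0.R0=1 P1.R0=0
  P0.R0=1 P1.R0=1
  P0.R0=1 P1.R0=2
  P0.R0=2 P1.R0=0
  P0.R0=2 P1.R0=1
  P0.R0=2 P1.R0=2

outcome vector order: (P0.R0,P1.R0)
TSO: 9 outcomes — {(0,0), (0,1), (0,2), (1,0), (1,1), (1,2), (2,0), (2,1), (2,2)}
TSO∖claimed = {(0,1)}

missing: P0.R0=0 P1.R0=1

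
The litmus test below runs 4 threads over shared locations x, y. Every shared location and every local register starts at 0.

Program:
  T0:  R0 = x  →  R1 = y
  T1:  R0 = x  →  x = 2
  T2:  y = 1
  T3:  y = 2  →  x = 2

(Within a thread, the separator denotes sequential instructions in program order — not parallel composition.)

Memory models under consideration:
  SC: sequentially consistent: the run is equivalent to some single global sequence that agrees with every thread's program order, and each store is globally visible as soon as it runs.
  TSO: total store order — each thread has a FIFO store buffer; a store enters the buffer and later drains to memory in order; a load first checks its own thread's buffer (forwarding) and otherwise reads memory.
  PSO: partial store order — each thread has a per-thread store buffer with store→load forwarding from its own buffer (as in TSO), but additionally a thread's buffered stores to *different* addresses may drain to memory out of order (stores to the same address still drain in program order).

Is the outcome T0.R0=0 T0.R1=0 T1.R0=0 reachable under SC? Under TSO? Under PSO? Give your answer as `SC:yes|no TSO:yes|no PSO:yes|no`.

SC:yes TSO:yes PSO:yes

outcome vector order: (T0.R0,T0.R1,T1.R0)
SC: 11 outcomes — {(0,0,0) (0,0,2) (0,1,0) (0,1,2) (0,2,0) (0,2,2) (2,0,0) (2,1,0) (2,1,2) (2,2,0) (2,2,2)}
TSO: 11 outcomes — {(0,0,0) (0,0,2) (0,1,0) (0,1,2) (0,2,0) (0,2,2) (2,0,0) (2,1,0) (2,1,2) (2,2,0) (2,2,2)}
PSO: 12 outcomes — {(0,0,0) (0,0,2) (0,1,0) (0,1,2) (0,2,0) (0,2,2) (2,0,0) (2,0,2) (2,1,0) (2,1,2) (2,2,0) (2,2,2)}
target (0,0,0) ∈ {SC,TSO,PSO}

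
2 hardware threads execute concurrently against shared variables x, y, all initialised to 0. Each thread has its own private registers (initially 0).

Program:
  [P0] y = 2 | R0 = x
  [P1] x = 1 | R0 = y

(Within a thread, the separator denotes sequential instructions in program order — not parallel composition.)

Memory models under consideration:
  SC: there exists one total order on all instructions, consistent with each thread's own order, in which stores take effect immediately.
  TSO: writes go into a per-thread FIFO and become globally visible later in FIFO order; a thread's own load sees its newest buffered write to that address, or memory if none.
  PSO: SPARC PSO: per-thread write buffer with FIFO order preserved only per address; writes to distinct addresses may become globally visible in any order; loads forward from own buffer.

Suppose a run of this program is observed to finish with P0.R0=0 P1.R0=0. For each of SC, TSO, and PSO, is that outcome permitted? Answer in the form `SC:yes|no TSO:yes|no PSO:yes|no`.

SC:no TSO:yes PSO:yes

outcome vector order: (P0.R0,P1.R0)
[SC] allowed = {0/2, 1/0, 1/2}
[TSO] allowed = {0/0, 0/2, 1/0, 1/2}
[PSO] allowed = {0/0, 0/2, 1/0, 1/2}
target 0/0 ∈ {TSO,PSO}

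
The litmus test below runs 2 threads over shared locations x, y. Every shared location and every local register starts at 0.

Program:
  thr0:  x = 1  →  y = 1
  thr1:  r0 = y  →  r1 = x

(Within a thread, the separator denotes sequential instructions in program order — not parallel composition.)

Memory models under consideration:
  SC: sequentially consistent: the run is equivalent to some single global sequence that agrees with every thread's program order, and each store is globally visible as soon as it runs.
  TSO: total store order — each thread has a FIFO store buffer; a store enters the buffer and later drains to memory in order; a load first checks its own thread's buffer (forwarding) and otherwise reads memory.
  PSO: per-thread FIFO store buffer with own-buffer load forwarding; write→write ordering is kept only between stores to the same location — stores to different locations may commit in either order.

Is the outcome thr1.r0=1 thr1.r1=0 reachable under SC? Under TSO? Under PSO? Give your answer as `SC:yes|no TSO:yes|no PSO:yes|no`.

outcome vector order: (thr1.r0,thr1.r1)
SC (3): 0/0, 0/1, 1/1
TSO (3): 0/0, 0/1, 1/1
PSO (4): 0/0, 0/1, 1/0, 1/1
target 1/0 ∈ {PSO}

SC:no TSO:no PSO:yes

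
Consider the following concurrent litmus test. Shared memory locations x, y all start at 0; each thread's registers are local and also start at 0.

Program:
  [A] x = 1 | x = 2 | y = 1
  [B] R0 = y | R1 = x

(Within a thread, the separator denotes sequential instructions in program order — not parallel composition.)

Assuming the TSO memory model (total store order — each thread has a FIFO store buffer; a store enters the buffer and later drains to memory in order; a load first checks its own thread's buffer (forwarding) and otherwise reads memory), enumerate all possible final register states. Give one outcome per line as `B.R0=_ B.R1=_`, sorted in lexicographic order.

outcome vector order: (B.R0,B.R1)
|TSO outcomes| = 4

B.R0=0 B.R1=0
B.R0=0 B.R1=1
B.R0=0 B.R1=2
B.R0=1 B.R1=2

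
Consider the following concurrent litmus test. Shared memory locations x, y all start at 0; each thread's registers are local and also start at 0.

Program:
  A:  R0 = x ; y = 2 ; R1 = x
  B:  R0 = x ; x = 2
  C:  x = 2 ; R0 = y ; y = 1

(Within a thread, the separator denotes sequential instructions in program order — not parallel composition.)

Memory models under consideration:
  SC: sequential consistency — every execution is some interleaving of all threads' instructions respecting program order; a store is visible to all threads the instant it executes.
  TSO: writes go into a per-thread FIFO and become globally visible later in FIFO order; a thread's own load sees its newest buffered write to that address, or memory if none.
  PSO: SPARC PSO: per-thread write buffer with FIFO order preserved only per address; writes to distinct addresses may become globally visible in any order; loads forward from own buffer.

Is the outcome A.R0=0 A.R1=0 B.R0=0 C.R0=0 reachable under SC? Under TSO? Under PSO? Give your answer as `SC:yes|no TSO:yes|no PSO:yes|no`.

outcome vector order: (A.R0,A.R1,B.R0,C.R0)
SC (10): (0,0,0,2), (0,0,2,2), (0,2,0,0), (0,2,0,2), (0,2,2,0), (0,2,2,2), (2,2,0,0), (2,2,0,2), (2,2,2,0), (2,2,2,2)
TSO (12): (0,0,0,0), (0,0,0,2), (0,0,2,0), (0,0,2,2), (0,2,0,0), (0,2,0,2), (0,2,2,0), (0,2,2,2), (2,2,0,0), (2,2,0,2), (2,2,2,0), (2,2,2,2)
PSO (12): (0,0,0,0), (0,0,0,2), (0,0,2,0), (0,0,2,2), (0,2,0,0), (0,2,0,2), (0,2,2,0), (0,2,2,2), (2,2,0,0), (2,2,0,2), (2,2,2,0), (2,2,2,2)
target (0,0,0,0) ∈ {TSO,PSO}

SC:no TSO:yes PSO:yes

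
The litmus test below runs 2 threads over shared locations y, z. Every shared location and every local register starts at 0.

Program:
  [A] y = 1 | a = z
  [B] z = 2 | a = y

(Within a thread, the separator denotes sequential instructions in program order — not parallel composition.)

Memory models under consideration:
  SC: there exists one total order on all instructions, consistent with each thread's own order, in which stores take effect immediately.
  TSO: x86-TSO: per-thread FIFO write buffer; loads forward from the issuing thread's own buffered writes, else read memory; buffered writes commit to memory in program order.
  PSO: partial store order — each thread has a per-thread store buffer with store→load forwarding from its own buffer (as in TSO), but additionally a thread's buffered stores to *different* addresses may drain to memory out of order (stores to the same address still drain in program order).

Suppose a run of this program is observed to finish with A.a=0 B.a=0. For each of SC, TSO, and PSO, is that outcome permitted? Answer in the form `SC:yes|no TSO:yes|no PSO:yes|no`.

outcome vector order: (A.a,B.a)
SC: 3 outcomes — {01 20 21}
TSO: 4 outcomes — {00 01 20 21}
PSO: 4 outcomes — {00 01 20 21}
target 00 ∈ {TSO,PSO}

SC:no TSO:yes PSO:yes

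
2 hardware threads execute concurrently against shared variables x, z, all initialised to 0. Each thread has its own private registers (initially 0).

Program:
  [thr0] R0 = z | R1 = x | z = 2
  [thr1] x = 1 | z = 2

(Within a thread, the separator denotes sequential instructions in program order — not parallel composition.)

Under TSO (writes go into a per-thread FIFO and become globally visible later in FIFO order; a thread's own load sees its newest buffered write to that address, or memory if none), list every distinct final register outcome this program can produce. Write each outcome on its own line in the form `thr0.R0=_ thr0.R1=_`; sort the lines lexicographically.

thr0.R0=0 thr0.R1=0
thr0.R0=0 thr0.R1=1
thr0.R0=2 thr0.R1=1

outcome vector order: (thr0.R0,thr0.R1)
|TSO outcomes| = 3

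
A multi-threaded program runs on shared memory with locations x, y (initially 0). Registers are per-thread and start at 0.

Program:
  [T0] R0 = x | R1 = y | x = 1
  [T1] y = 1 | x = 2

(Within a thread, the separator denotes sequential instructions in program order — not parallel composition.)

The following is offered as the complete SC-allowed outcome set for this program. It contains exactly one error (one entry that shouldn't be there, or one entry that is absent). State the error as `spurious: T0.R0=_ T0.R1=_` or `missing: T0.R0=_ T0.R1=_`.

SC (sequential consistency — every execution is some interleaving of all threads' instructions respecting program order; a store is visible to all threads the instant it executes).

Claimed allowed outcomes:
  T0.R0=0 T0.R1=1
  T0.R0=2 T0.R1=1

missing: T0.R0=0 T0.R1=0

outcome vector order: (T0.R0,T0.R1)
SC: 3 outcomes — {<0 0> <0 1> <2 1>}
SC∖claimed = {<0 0>}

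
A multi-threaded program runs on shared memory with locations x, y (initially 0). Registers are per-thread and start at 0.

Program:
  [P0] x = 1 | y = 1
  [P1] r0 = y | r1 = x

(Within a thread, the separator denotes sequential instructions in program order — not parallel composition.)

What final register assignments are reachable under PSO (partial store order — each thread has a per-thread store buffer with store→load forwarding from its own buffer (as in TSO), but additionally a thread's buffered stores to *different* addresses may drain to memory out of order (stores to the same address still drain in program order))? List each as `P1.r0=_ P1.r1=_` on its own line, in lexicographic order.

P1.r0=0 P1.r1=0
P1.r0=0 P1.r1=1
P1.r0=1 P1.r1=0
P1.r0=1 P1.r1=1

outcome vector order: (P1.r0,P1.r1)
|PSO outcomes| = 4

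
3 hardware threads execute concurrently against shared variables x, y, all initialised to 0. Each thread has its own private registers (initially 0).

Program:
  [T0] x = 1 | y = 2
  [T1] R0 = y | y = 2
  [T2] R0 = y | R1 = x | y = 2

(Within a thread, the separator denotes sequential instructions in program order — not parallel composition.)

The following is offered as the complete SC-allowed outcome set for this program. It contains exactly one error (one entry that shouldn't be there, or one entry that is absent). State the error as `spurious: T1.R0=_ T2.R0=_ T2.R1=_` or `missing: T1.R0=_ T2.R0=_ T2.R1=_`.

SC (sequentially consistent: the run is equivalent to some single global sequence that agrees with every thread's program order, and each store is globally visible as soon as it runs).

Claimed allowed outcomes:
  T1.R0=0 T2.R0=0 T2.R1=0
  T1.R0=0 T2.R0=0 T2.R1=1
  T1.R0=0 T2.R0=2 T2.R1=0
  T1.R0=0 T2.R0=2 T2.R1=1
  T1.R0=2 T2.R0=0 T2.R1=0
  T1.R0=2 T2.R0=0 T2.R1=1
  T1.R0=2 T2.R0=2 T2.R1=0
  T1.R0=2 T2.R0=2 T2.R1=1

spurious: T1.R0=2 T2.R0=2 T2.R1=0

outcome vector order: (T1.R0,T2.R0,T2.R1)
[SC] allowed = {000; 001; 020; 021; 200; 201; 221}
claimed∖SC = {220}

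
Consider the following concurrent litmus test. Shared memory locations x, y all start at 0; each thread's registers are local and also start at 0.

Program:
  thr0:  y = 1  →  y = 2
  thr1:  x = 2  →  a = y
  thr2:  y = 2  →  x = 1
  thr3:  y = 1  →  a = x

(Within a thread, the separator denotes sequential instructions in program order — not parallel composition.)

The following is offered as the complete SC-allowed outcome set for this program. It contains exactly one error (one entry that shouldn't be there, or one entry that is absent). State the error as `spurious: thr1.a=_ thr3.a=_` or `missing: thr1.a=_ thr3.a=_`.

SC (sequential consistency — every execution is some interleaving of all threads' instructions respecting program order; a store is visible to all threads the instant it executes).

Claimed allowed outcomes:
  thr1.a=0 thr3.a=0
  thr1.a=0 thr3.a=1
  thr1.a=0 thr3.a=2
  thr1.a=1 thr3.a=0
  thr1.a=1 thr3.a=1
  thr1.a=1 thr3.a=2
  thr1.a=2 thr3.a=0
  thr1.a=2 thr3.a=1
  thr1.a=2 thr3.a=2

outcome vector order: (thr1.a,thr3.a)
SC: 8 outcomes — {01, 02, 10, 11, 12, 20, 21, 22}
claimed∖SC = {00}

spurious: thr1.a=0 thr3.a=0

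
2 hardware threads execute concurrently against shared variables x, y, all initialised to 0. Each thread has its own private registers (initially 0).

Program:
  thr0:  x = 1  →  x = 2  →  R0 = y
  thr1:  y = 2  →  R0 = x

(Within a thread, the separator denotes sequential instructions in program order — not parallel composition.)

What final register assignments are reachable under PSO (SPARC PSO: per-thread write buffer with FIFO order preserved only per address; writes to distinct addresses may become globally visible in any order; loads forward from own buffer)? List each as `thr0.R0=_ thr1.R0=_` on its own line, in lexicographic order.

outcome vector order: (thr0.R0,thr1.R0)
|PSO outcomes| = 6

thr0.R0=0 thr1.R0=0
thr0.R0=0 thr1.R0=1
thr0.R0=0 thr1.R0=2
thr0.R0=2 thr1.R0=0
thr0.R0=2 thr1.R0=1
thr0.R0=2 thr1.R0=2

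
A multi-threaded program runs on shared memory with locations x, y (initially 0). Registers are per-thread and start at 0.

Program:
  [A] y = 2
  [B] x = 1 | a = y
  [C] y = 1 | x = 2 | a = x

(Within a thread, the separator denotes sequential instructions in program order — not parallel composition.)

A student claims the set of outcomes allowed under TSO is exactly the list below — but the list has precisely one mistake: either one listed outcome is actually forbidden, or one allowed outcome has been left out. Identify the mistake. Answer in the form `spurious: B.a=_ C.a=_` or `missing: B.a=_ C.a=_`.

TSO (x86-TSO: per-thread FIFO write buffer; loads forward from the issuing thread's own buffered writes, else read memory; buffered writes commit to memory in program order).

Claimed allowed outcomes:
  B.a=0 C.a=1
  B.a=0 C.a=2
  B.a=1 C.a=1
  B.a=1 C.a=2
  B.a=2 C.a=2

missing: B.a=2 C.a=1

outcome vector order: (B.a,C.a)
under TSO → 01 02 11 12 21 22
TSO∖claimed = {21}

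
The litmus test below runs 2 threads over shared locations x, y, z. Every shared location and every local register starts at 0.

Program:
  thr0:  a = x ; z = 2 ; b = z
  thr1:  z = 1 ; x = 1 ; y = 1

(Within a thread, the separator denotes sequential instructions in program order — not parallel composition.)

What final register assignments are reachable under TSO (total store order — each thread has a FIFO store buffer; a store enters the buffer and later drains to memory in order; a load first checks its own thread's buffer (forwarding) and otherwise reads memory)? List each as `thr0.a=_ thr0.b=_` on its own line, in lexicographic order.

outcome vector order: (thr0.a,thr0.b)
|TSO outcomes| = 3

thr0.a=0 thr0.b=1
thr0.a=0 thr0.b=2
thr0.a=1 thr0.b=2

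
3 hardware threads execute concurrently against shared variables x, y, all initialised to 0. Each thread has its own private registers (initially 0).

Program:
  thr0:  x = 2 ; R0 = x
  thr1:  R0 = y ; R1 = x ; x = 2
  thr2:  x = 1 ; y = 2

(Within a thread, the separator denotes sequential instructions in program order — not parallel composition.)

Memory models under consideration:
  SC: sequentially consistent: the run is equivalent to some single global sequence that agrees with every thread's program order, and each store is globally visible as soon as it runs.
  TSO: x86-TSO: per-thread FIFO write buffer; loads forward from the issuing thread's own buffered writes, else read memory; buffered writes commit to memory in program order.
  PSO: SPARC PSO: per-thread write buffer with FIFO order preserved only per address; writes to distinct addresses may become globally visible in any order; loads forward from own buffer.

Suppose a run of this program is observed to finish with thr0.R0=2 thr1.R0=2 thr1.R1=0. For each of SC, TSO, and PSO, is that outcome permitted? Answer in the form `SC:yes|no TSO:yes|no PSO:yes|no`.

SC:no TSO:no PSO:yes

outcome vector order: (thr0.R0,thr1.R0,thr1.R1)
under SC → <1 0 0>; <1 0 1>; <1 0 2>; <1 2 1>; <2 0 0>; <2 0 1>; <2 0 2>; <2 2 1>; <2 2 2>
under TSO → <1 0 0>; <1 0 1>; <1 0 2>; <1 2 1>; <2 0 0>; <2 0 1>; <2 0 2>; <2 2 1>; <2 2 2>
under PSO → <1 0 0>; <1 0 1>; <1 0 2>; <1 2 0>; <1 2 1>; <1 2 2>; <2 0 0>; <2 0 1>; <2 0 2>; <2 2 0>; <2 2 1>; <2 2 2>
target <2 2 0> ∈ {PSO}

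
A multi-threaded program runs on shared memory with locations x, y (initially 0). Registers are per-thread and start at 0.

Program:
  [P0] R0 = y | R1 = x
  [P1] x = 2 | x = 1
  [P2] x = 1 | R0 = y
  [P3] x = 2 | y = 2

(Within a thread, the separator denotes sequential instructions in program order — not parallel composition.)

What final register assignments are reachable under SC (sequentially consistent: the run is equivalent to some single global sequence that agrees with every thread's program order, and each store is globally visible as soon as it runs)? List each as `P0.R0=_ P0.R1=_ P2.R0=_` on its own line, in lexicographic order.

outcome vector order: (P0.R0,P0.R1,P2.R0)
|SC outcomes| = 10

P0.R0=0 P0.R1=0 P2.R0=0
P0.R0=0 P0.R1=0 P2.R0=2
P0.R0=0 P0.R1=1 P2.R0=0
P0.R0=0 P0.R1=1 P2.R0=2
P0.R0=0 P0.R1=2 P2.R0=0
P0.R0=0 P0.R1=2 P2.R0=2
P0.R0=2 P0.R1=1 P2.R0=0
P0.R0=2 P0.R1=1 P2.R0=2
P0.R0=2 P0.R1=2 P2.R0=0
P0.R0=2 P0.R1=2 P2.R0=2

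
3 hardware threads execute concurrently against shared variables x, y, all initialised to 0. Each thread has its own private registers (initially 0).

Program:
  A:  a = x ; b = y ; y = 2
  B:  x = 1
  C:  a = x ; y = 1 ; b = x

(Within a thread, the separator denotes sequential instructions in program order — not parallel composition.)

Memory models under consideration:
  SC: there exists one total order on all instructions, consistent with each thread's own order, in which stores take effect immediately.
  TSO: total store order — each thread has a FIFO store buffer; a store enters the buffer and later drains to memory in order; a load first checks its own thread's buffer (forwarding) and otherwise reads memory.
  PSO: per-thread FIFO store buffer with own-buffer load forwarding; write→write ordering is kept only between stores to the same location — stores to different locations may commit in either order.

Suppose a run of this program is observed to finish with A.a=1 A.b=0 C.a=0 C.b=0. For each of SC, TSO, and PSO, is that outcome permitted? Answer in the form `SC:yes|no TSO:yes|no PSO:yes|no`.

SC:no TSO:yes PSO:yes

outcome vector order: (A.a,A.b,C.a,C.b)
SC (11): 0000; 0001; 0011; 0100; 0101; 0111; 1001; 1011; 1100; 1101; 1111
TSO (12): 0000; 0001; 0011; 0100; 0101; 0111; 1000; 1001; 1011; 1100; 1101; 1111
PSO (12): 0000; 0001; 0011; 0100; 0101; 0111; 1000; 1001; 1011; 1100; 1101; 1111
target 1000 ∈ {TSO,PSO}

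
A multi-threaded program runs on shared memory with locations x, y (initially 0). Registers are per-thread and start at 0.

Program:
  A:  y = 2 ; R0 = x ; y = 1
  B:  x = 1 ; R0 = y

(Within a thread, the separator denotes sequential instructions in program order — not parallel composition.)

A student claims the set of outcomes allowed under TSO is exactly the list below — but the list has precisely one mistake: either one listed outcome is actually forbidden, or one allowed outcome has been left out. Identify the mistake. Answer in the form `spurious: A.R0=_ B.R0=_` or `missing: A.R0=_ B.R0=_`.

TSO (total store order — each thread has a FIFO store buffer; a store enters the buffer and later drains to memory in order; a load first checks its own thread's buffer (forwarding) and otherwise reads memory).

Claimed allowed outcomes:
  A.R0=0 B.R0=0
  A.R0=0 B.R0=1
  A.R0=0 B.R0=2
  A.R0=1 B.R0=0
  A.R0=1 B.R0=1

outcome vector order: (A.R0,B.R0)
TSO (6): <0 0> <0 1> <0 2> <1 0> <1 1> <1 2>
TSO∖claimed = {<1 2>}

missing: A.R0=1 B.R0=2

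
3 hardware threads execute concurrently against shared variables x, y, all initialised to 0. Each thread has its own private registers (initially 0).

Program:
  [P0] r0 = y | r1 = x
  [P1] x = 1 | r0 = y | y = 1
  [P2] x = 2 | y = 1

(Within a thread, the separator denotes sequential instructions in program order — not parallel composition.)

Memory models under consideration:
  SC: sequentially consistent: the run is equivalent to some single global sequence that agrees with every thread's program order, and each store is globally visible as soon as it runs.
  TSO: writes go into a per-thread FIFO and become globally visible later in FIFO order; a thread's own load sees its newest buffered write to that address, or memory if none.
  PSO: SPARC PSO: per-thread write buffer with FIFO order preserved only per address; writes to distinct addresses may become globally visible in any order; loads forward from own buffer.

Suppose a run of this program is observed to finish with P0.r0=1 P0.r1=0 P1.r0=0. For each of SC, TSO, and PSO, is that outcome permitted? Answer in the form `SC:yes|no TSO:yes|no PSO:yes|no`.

SC:no TSO:no PSO:yes

outcome vector order: (P0.r0,P0.r1,P1.r0)
under SC → 0/0/0, 0/0/1, 0/1/0, 0/1/1, 0/2/0, 0/2/1, 1/1/0, 1/1/1, 1/2/0, 1/2/1
under TSO → 0/0/0, 0/0/1, 0/1/0, 0/1/1, 0/2/0, 0/2/1, 1/1/0, 1/1/1, 1/2/0, 1/2/1
under PSO → 0/0/0, 0/0/1, 0/1/0, 0/1/1, 0/2/0, 0/2/1, 1/0/0, 1/0/1, 1/1/0, 1/1/1, 1/2/0, 1/2/1
target 1/0/0 ∈ {PSO}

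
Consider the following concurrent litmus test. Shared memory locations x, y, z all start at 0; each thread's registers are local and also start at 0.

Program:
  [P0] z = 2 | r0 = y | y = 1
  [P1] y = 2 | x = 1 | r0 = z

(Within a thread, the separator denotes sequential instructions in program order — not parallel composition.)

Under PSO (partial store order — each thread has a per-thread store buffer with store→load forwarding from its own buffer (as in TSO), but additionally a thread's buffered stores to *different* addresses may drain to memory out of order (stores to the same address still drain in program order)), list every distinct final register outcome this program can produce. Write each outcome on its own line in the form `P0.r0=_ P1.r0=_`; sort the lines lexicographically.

P0.r0=0 P1.r0=0
P0.r0=0 P1.r0=2
P0.r0=2 P1.r0=0
P0.r0=2 P1.r0=2

outcome vector order: (P0.r0,P1.r0)
|PSO outcomes| = 4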